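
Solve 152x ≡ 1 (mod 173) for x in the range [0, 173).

140

gcd(173, 152) = 1  (173 = 1*152 + 21, 152 = 7*21 + 5, 21 = 4*5 + 1, 5 = 5*1).
Back-substituting, 152*(-33) + 173*(29) = 1.
So 152*-33 ≡ 1 (mod 173), and -33 mod 173 = 140.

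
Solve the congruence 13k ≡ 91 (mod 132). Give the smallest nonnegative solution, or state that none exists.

7

gcd(132, 13):
  132 = 10*13 + 2
  13 = 6*2 + 1
  2 = 2*1
so gcd(132, 13) = 1.
1 divides 91, so solutions exist.
Back-substitute for Bézout coefficients:
  1 = 13 - 6*2
  ... = 13*(61) + 132*(-6)
So 13*(61) ≡ 1 (mod 132); multiply by 91: k ≡ 5551 (mod 132).
Smallest nonnegative: k = 5551 mod 132 = 7.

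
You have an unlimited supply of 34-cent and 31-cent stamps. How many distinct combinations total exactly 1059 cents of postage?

Need nonnegative integers with 34j + 31k = 1059.
gcd(34, 31) = 1, and 34·(-10) + 31·(11) = 1.
So (j₀, k₀) = (-10590, 11649); general j = -10590 + 31t, k = 11649 - 34t.
j ≥ 0 ⇒ t ≥ 342; k ≥ 0 ⇒ t ≤ 342. That's 1 value of t.

1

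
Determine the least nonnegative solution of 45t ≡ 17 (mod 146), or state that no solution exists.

gcd(146, 45) = 1  (146 = 3·45 + 11, 45 = 4·11 + 1, 11 = 11·1).
1 divides 17, so solutions exist.
Back-substituting, 45·(13) + 146·(-4) = 1.
So 45·(13) ≡ 1 (mod 146); multiply by 17: t ≡ 221 (mod 146).
Smallest nonnegative: t = 221 mod 146 = 75.

75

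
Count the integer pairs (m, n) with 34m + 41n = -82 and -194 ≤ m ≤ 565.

18

gcd(41, 34) = 1  (41 = 1*34 + 7, 34 = 4*7 + 6, 7 = 1*6 + 1, 6 = 6*1).
Back-substituting, 34*(-6) + 41*(5) = 1.
Scale by -82: particular solution (492, -410); reduce m mod 41: (0, -2).
General solution: m = 0 + 41t, n = -2 - 34t for integer t.
-194 ≤ 0 + 41t ≤ 565 gives t ∈ [-4, 13], which is 18 values.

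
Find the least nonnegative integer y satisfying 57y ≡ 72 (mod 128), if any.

8

gcd(128, 57) = 1  (128 = 2*57 + 14, 57 = 4*14 + 1, 14 = 14*1).
1 divides 72, so solutions exist.
Back-substituting, 57*(9) + 128*(-4) = 1.
So 57*(9) ≡ 1 (mod 128); multiply by 72: y ≡ 648 (mod 128).
Smallest nonnegative: y = 648 mod 128 = 8.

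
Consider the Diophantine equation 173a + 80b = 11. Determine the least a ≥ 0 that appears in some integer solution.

gcd(173, 80) = 1  (173 = 2*80 + 13, 80 = 6*13 + 2, 13 = 6*2 + 1, 2 = 2*1).
1 divides 11, so solutions exist.
Back-substituting, 173*(37) + 80*(-80) = 1.
Scale by 11/1 = 11: (a₀, b₀) = (407, -880).
General solution: a = 407 + 80t, b = -880 - 173t for integer t.
a ≥ 0: smallest is 407 mod 80 = 7 (at t = -5), with b = -15.

7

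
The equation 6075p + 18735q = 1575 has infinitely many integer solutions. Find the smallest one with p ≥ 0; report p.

1203

gcd(18735, 6075) = 15.
15 divides 1575, so solutions exist.
By Bézout, 6075·(404) + 18735·(-131) = 15.
Scale by 1575/15 = 105: (p₀, q₀) = (42420, -13755).
General solution: p = 42420 + 1249t, q = -13755 - 405t for integer t.
p ≥ 0: smallest is 42420 mod 1249 = 1203 (at t = -33), with q = -390.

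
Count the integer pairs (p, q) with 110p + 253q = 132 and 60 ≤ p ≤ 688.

28

gcd(253, 110) = 11  (253 = 2*110 + 33, 110 = 3*33 + 11, 33 = 3*11).
Back-substituting, 110*(7) + 253*(-3) = 11.
Scale by 12: particular solution (84, -36); reduce p mod 23: (15, -6).
General solution: p = 15 + 23t, q = -6 - 10t for integer t.
60 ≤ 15 + 23t ≤ 688 gives t ∈ [2, 29], which is 28 values.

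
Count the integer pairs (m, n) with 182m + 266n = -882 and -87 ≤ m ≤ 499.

31

gcd(266, 182):
  266 = 1×182 + 84
  182 = 2×84 + 14
  84 = 6×14
so gcd(266, 182) = 14.
Back-substitute for Bézout coefficients:
  14 = 182 - 2×84
  ... = 182×(3) + 266×(-2)
Scale by -63: particular solution (-189, 126); reduce m mod 19: (1, -4).
General solution: m = 1 + 19t, n = -4 - 13t for integer t.
-87 ≤ 1 + 19t ≤ 499 gives t ∈ [-4, 26], which is 31 values.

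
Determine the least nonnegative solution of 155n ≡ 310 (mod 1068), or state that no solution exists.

2

gcd(1068, 155) = 1.
1 divides 310, so solutions exist.
By Bézout, 155×(503) + 1068×(-73) = 1.
So 155×(503) ≡ 1 (mod 1068); multiply by 310: n ≡ 155930 (mod 1068).
Smallest nonnegative: n = 155930 mod 1068 = 2.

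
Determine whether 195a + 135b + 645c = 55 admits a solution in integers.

no

gcd(195, 135) = 15.
gcd(15, 645) = 15.
15 does not divide 55 (remainder 10), so no integer solutions.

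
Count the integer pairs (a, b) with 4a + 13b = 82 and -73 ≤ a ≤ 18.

gcd(13, 4):
  13 = 3×4 + 1
  4 = 4×1
so gcd(13, 4) = 1.
Back-substitute for Bézout coefficients:
  1 = 13 - 3×4
  ... = 4×(-3) + 13×(1)
Scale by 82: particular solution (-246, 82); reduce a mod 13: (1, 6).
General solution: a = 1 + 13t, b = 6 - 4t for integer t.
-73 ≤ 1 + 13t ≤ 18 gives t ∈ [-5, 1], which is 7 values.

7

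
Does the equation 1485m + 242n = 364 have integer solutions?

no

gcd(1485, 242):
  1485 = 6·242 + 33
  242 = 7·33 + 11
  33 = 3·11
so gcd(1485, 242) = 11.
11 does not divide 364 (remainder 1), so no integer solutions.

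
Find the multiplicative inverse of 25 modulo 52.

gcd(52, 25) = 1.
By Bézout, 25×(25) + 52×(-12) = 1.
So 25×25 ≡ 1 (mod 52), and 25 mod 52 = 25.

25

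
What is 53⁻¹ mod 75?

17

gcd(75, 53) = 1  (75 = 1*53 + 22, 53 = 2*22 + 9, 22 = 2*9 + 4, 9 = 2*4 + 1, 4 = 4*1).
Back-substituting, 53*(17) + 75*(-12) = 1.
So 53*17 ≡ 1 (mod 75), and 17 mod 75 = 17.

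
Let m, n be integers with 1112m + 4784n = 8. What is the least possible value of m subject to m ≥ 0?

185

gcd(4784, 1112) = 8  (4784 = 4×1112 + 336, 1112 = 3×336 + 104, 336 = 3×104 + 24, 104 = 4×24 + 8, 24 = 3×8).
8 divides 8, so solutions exist.
Back-substituting, 1112×(185) + 4784×(-43) = 8.
Scale by 8/8 = 1: (m₀, n₀) = (185, -43).
General solution: m = 185 + 598t, n = -43 - 139t for integer t.
m ≥ 0: smallest is 185 mod 598 = 185 (at t = 0), with n = -43.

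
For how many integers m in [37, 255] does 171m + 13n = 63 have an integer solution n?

gcd(171, 13) = 1  (171 = 13*13 + 2, 13 = 6*2 + 1, 2 = 2*1).
Back-substituting, 171*(-6) + 13*(79) = 1.
Scale by 63: particular solution (-378, 4977); reduce m mod 13: (12, -153).
General solution: m = 12 + 13t, n = -153 - 171t for integer t.
37 ≤ 12 + 13t ≤ 255 gives t ∈ [2, 18], which is 17 values.

17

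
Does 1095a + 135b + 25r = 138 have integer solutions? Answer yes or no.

gcd(1095, 135) = 15  (1095 = 8×135 + 15, 135 = 9×15).
gcd(15, 25) = 5.
5 does not divide 138 (remainder 3), so no integer solutions.

no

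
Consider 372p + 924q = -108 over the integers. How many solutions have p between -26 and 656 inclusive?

gcd(924, 372) = 12.
By Bézout, 372×(5) + 924×(-2) = 12.
Particular solution: (32, -13).
General solution: p = 32 + 77t, q = -13 - 31t for integer t.
-26 ≤ 32 + 77t ≤ 656 gives t ∈ [0, 8], which is 9 values.

9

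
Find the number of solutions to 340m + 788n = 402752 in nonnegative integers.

gcd(788, 340):
  788 = 2×340 + 108
  340 = 3×108 + 16
  108 = 6×16 + 12
  16 = 1×12 + 4
  12 = 3×4
so gcd(788, 340) = 4.
Back-substitute for Bézout coefficients:
  4 = 16 - 1×12
  ... = 340×(51) + 788×(-22)
Scale by 100688: one solution is (5135088, -2215136). Reduce m mod 197: (86, 474).
General: m = 86 + 197t, n = 474 - 85t.
m ≥ 0 ⇒ t ≥ 0; n ≥ 0 ⇒ t ≤ 5. So t ∈ [0, 5]: 6 solutions.

6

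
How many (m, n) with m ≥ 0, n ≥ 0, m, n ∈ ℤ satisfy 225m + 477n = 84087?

gcd(477, 225):
  477 = 2·225 + 27
  225 = 8·27 + 9
  27 = 3·9
so gcd(477, 225) = 9.
Back-substitute for Bézout coefficients:
  9 = 225 - 8·27
  ... = 225·(17) + 477·(-8)
Scale by 9343: one solution is (158831, -74744). Reduce m mod 53: (43, 156).
General: m = 43 + 53t, n = 156 - 25t.
m ≥ 0 ⇒ t ≥ 0; n ≥ 0 ⇒ t ≤ 6. So t ∈ [0, 6]: 7 solutions.

7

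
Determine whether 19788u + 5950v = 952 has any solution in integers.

gcd(19788, 5950) = 34.
34 divides 952, so integer solutions exist.

yes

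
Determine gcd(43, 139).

gcd(139, 43):
  139 = 3·43 + 10
  43 = 4·10 + 3
  10 = 3·3 + 1
  3 = 3·1
so gcd(139, 43) = 1.

1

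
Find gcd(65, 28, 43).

1

gcd(65, 28):
  65 = 2·28 + 9
  28 = 3·9 + 1
  9 = 9·1
so gcd(65, 28) = 1.
gcd(1, 43) = 1.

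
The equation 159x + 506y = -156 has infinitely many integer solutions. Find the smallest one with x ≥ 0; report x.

400

gcd(506, 159):
  506 = 3*159 + 29
  159 = 5*29 + 14
  29 = 2*14 + 1
  14 = 14*1
so gcd(506, 159) = 1.
1 divides -156, so solutions exist.
Back-substitute for Bézout coefficients:
  1 = 29 - 2*14
  ... = 159*(-35) + 506*(11)
Scale by -156/1 = -156: (x₀, y₀) = (5460, -1716).
General solution: x = 5460 + 506t, y = -1716 - 159t for integer t.
x ≥ 0: smallest is 5460 mod 506 = 400 (at t = -10), with y = -126.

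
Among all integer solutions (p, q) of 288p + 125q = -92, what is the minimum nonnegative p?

gcd(288, 125) = 1  (288 = 2*125 + 38, 125 = 3*38 + 11, 38 = 3*11 + 5, 11 = 2*5 + 1, 5 = 5*1).
1 divides -92, so solutions exist.
Back-substituting, 288*(-23) + 125*(53) = 1.
Scale by -92/1 = -92: (p₀, q₀) = (2116, -4876).
General solution: p = 2116 + 125t, q = -4876 - 288t for integer t.
p ≥ 0: smallest is 2116 mod 125 = 116 (at t = -16), with q = -268.

116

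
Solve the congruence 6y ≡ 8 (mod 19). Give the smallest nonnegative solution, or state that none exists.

gcd(19, 6) = 1.
1 divides 8, so solutions exist.
By Bézout, 6·(-3) + 19·(1) = 1.
So 6·(-3) ≡ 1 (mod 19); multiply by 8: y ≡ -24 (mod 19).
Smallest nonnegative: y = -24 mod 19 = 14.

14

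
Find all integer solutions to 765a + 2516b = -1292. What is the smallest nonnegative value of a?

120

gcd(2516, 765) = 17  (2516 = 3*765 + 221, 765 = 3*221 + 102, 221 = 2*102 + 17, 102 = 6*17).
17 divides -1292, so solutions exist.
Back-substituting, 765*(-23) + 2516*(7) = 17.
Scale by -1292/17 = -76: (a₀, b₀) = (1748, -532).
General solution: a = 1748 + 148t, b = -532 - 45t for integer t.
a ≥ 0: smallest is 1748 mod 148 = 120 (at t = -11), with b = -37.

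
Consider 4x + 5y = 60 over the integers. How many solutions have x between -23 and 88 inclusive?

gcd(5, 4) = 1  (5 = 1×4 + 1, 4 = 4×1).
Back-substituting, 4×(-1) + 5×(1) = 1.
Scale by 60: particular solution (-60, 60); reduce x mod 5: (0, 12).
General solution: x = 0 + 5t, y = 12 - 4t for integer t.
-23 ≤ 0 + 5t ≤ 88 gives t ∈ [-4, 17], which is 22 values.

22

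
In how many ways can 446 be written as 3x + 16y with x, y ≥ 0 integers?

9

gcd(16, 3) = 1.
By Bézout, 3*(-5) + 16*(1) = 1.
One solution: (10, 26).
General: x = 10 + 16t, y = 26 - 3t.
x ≥ 0 ⇒ t ≥ 0; y ≥ 0 ⇒ t ≤ 8. So t ∈ [0, 8]: 9 solutions.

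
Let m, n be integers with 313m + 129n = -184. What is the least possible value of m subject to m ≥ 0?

gcd(313, 129) = 1  (313 = 2·129 + 55, 129 = 2·55 + 19, 55 = 2·19 + 17, 19 = 1·17 + 2, 17 = 8·2 + 1, 2 = 2·1).
1 divides -184, so solutions exist.
Back-substituting, 313·(61) + 129·(-148) = 1.
Scale by -184/1 = -184: (m₀, n₀) = (-11224, 27232).
General solution: m = -11224 + 129t, n = 27232 - 313t for integer t.
m ≥ 0: smallest is -11224 mod 129 = 128 (at t = 88), with n = -312.

128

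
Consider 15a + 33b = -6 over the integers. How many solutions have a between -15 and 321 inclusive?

30

gcd(33, 15) = 3  (33 = 2*15 + 3, 15 = 5*3).
Back-substituting, 15*(-2) + 33*(1) = 3.
Scale by -2: particular solution (4, -2); reduce a mod 11: (4, -2).
General solution: a = 4 + 11t, b = -2 - 5t for integer t.
-15 ≤ 4 + 11t ≤ 321 gives t ∈ [-1, 28], which is 30 values.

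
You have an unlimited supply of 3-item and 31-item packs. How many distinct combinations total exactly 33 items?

Need nonnegative integers with 3j + 31k = 33.
gcd(3, 31) = 1, and 3·(-10) + 31·(1) = 1.
So (j₀, k₀) = (-330, 33); general j = -330 + 31t, k = 33 - 3t.
j ≥ 0 ⇒ t ≥ 11; k ≥ 0 ⇒ t ≤ 11. That's 1 value of t.

1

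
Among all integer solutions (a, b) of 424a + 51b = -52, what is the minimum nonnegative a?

gcd(424, 51) = 1.
1 divides -52, so solutions exist.
By Bézout, 424×(16) + 51×(-133) = 1.
Scale by -52/1 = -52: (a₀, b₀) = (-832, 6916).
General solution: a = -832 + 51t, b = 6916 - 424t for integer t.
a ≥ 0: smallest is -832 mod 51 = 35 (at t = 17), with b = -292.

35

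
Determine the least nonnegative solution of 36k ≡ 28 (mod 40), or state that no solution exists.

3

gcd(40, 36) = 4.
4 divides 28, so solutions exist.
By Bézout, 36×(-1) + 40×(1) = 4.
So 36×(-1) ≡ 4 (mod 40); multiply by 7: k ≡ -7 (mod 10).
Smallest nonnegative: k = -7 mod 10 = 3.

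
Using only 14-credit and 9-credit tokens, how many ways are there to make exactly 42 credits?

1

Need nonnegative integers with 14j + 9k = 42.
gcd(14, 9) = 1, and 14·(2) + 9·(-3) = 1.
So (j₀, k₀) = (84, -126); general j = 84 + 9t, k = -126 - 14t.
j ≥ 0 ⇒ t ≥ -9; k ≥ 0 ⇒ t ≤ -9. That's 1 value of t.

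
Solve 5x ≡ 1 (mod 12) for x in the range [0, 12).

gcd(12, 5) = 1  (12 = 2·5 + 2, 5 = 2·2 + 1, 2 = 2·1).
Back-substituting, 5·(5) + 12·(-2) = 1.
So 5·5 ≡ 1 (mod 12), and 5 mod 12 = 5.

5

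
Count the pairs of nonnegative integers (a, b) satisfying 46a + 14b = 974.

gcd(46, 14):
  46 = 3*14 + 4
  14 = 3*4 + 2
  4 = 2*2
so gcd(46, 14) = 2.
Back-substitute for Bézout coefficients:
  2 = 14 - 3*4
  ... = 46*(-3) + 14*(10)
Scale by 487: one solution is (-1461, 4870). Reduce a mod 7: (2, 63).
General: a = 2 + 7t, b = 63 - 23t.
a ≥ 0 ⇒ t ≥ 0; b ≥ 0 ⇒ t ≤ 2. So t ∈ [0, 2]: 3 solutions.

3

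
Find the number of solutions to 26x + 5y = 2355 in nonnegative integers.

gcd(26, 5):
  26 = 5*5 + 1
  5 = 5*1
so gcd(26, 5) = 1.
Back-substitute for Bézout coefficients:
  1 = 26 - 5*5
  ... = 26*(1) + 5*(-5)
Scale by 2355: one solution is (2355, -11775). Reduce x mod 5: (0, 471).
General: x = 0 + 5t, y = 471 - 26t.
x ≥ 0 ⇒ t ≥ 0; y ≥ 0 ⇒ t ≤ 18. So t ∈ [0, 18]: 19 solutions.

19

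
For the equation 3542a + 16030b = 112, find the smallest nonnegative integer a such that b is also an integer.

611

gcd(16030, 3542):
  16030 = 4×3542 + 1862
  3542 = 1×1862 + 1680
  1862 = 1×1680 + 182
  1680 = 9×182 + 42
  182 = 4×42 + 14
  42 = 3×14
so gcd(16030, 3542) = 14.
14 divides 112, so solutions exist.
Back-substitute for Bézout coefficients:
  14 = 182 - 4×42
  ... = 3542×(-353) + 16030×(78)
Scale by 112/14 = 8: (a₀, b₀) = (-2824, 624).
General solution: a = -2824 + 1145t, b = 624 - 253t for integer t.
a ≥ 0: smallest is -2824 mod 1145 = 611 (at t = 3), with b = -135.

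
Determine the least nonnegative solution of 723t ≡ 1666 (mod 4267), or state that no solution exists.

gcd(4267, 723) = 1.
1 divides 1666, so solutions exist.
By Bézout, 723·(-661) + 4267·(112) = 1.
So 723·(-661) ≡ 1 (mod 4267); multiply by 1666: t ≡ -1101226 (mod 4267).
Smallest nonnegative: t = -1101226 mod 4267 = 3927.

3927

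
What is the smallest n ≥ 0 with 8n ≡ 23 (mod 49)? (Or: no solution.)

9

gcd(49, 8):
  49 = 6*8 + 1
  8 = 8*1
so gcd(49, 8) = 1.
1 divides 23, so solutions exist.
Back-substitute for Bézout coefficients:
  1 = 49 - 6*8
  ... = 8*(-6) + 49*(1)
So 8*(-6) ≡ 1 (mod 49); multiply by 23: n ≡ -138 (mod 49).
Smallest nonnegative: n = -138 mod 49 = 9.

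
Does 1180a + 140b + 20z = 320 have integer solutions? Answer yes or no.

gcd(1180, 140) = 20  (1180 = 8×140 + 60, 140 = 2×60 + 20, 60 = 3×20).
gcd(20, 20) = 20.
20 divides 320, so integer solutions exist.

yes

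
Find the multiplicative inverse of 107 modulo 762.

gcd(762, 107) = 1.
By Bézout, 107×(-235) + 762×(33) = 1.
So 107×-235 ≡ 1 (mod 762), and -235 mod 762 = 527.

527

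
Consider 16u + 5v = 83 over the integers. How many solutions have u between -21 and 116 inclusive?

27

gcd(16, 5) = 1.
By Bézout, 16·(1) + 5·(-3) = 1.
Particular solution: (3, 7).
General solution: u = 3 + 5t, v = 7 - 16t for integer t.
-21 ≤ 3 + 5t ≤ 116 gives t ∈ [-4, 22], which is 27 values.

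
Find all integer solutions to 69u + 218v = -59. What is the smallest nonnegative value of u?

135

gcd(218, 69) = 1.
1 divides -59, so solutions exist.
By Bézout, 69·(79) + 218·(-25) = 1.
Scale by -59/1 = -59: (u₀, v₀) = (-4661, 1475).
General solution: u = -4661 + 218t, v = 1475 - 69t for integer t.
u ≥ 0: smallest is -4661 mod 218 = 135 (at t = 22), with v = -43.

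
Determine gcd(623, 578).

gcd(623, 578):
  623 = 1·578 + 45
  578 = 12·45 + 38
  45 = 1·38 + 7
  38 = 5·7 + 3
  7 = 2·3 + 1
  3 = 3·1
so gcd(623, 578) = 1.

1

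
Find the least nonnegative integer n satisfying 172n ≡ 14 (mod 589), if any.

gcd(589, 172) = 1.
1 divides 14, so solutions exist.
By Bézout, 172*(-113) + 589*(33) = 1.
So 172*(-113) ≡ 1 (mod 589); multiply by 14: n ≡ -1582 (mod 589).
Smallest nonnegative: n = -1582 mod 589 = 185.

185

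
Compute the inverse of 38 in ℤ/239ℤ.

195

gcd(239, 38):
  239 = 6*38 + 11
  38 = 3*11 + 5
  11 = 2*5 + 1
  5 = 5*1
so gcd(239, 38) = 1.
Back-substitute for Bézout coefficients:
  1 = 11 - 2*5
  ... = 38*(-44) + 239*(7)
So 38*-44 ≡ 1 (mod 239), and -44 mod 239 = 195.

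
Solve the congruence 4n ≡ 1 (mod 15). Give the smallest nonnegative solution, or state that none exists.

4

gcd(15, 4):
  15 = 3*4 + 3
  4 = 1*3 + 1
  3 = 3*1
so gcd(15, 4) = 1.
1 divides 1, so solutions exist.
Back-substitute for Bézout coefficients:
  1 = 4 - 1*3
  ... = 4*(4) + 15*(-1)
So 4*(4) ≡ 1 (mod 15); multiply by 1: n ≡ 4 (mod 15).
Smallest nonnegative: n = 4 mod 15 = 4.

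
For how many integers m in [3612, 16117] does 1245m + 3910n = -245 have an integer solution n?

16

gcd(3910, 1245) = 5.
By Bézout, 1245*(201) + 3910*(-64) = 5.
Particular solution: (317, -101).
General solution: m = 317 + 782t, n = -101 - 249t for integer t.
3612 ≤ 317 + 782t ≤ 16117 gives t ∈ [5, 20], which is 16 values.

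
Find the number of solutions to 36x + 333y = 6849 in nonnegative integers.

5

gcd(333, 36) = 9.
By Bézout, 36·(-9) + 333·(1) = 9.
One solution: (33, 17).
General: x = 33 + 37t, y = 17 - 4t.
x ≥ 0 ⇒ t ≥ 0; y ≥ 0 ⇒ t ≤ 4. So t ∈ [0, 4]: 5 solutions.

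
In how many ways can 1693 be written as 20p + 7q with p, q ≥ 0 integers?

12

gcd(20, 7) = 1  (20 = 2·7 + 6, 7 = 1·6 + 1, 6 = 6·1).
Back-substituting, 20·(-1) + 7·(3) = 1.
Scale by 1693: one solution is (-1693, 5079). Reduce p mod 7: (1, 239).
General: p = 1 + 7t, q = 239 - 20t.
p ≥ 0 ⇒ t ≥ 0; q ≥ 0 ⇒ t ≤ 11. So t ∈ [0, 11]: 12 solutions.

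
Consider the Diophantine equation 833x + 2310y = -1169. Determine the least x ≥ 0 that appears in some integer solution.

gcd(2310, 833):
  2310 = 2×833 + 644
  833 = 1×644 + 189
  644 = 3×189 + 77
  189 = 2×77 + 35
  77 = 2×35 + 7
  35 = 5×7
so gcd(2310, 833) = 7.
7 divides -1169, so solutions exist.
Back-substitute for Bézout coefficients:
  7 = 77 - 2×35
  ... = 833×(-61) + 2310×(22)
Scale by -1169/7 = -167: (x₀, y₀) = (10187, -3674).
General solution: x = 10187 + 330t, y = -3674 - 119t for integer t.
x ≥ 0: smallest is 10187 mod 330 = 287 (at t = -30), with y = -104.

287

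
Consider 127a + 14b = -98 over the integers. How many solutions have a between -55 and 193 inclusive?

gcd(127, 14) = 1.
By Bézout, 127·(1) + 14·(-9) = 1.
Particular solution: (0, -7).
General solution: a = 0 + 14t, b = -7 - 127t for integer t.
-55 ≤ 0 + 14t ≤ 193 gives t ∈ [-3, 13], which is 17 values.

17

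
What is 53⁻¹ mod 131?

89

gcd(131, 53) = 1  (131 = 2*53 + 25, 53 = 2*25 + 3, 25 = 8*3 + 1, 3 = 3*1).
Back-substituting, 53*(-42) + 131*(17) = 1.
So 53*-42 ≡ 1 (mod 131), and -42 mod 131 = 89.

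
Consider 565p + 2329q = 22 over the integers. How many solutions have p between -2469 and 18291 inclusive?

9

gcd(2329, 565) = 1.
By Bézout, 565*(540) + 2329*(-131) = 1.
Particular solution: (235, -57).
General solution: p = 235 + 2329t, q = -57 - 565t for integer t.
-2469 ≤ 235 + 2329t ≤ 18291 gives t ∈ [-1, 7], which is 9 values.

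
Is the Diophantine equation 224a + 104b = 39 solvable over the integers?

gcd(224, 104):
  224 = 2·104 + 16
  104 = 6·16 + 8
  16 = 2·8
so gcd(224, 104) = 8.
8 does not divide 39 (remainder 7), so no integer solutions.

no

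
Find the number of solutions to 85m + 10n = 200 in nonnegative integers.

gcd(85, 10):
  85 = 8·10 + 5
  10 = 2·5
so gcd(85, 10) = 5.
Back-substitute for Bézout coefficients:
  5 = 85 - 8·10
  ... = 85·(1) + 10·(-8)
Scale by 40: one solution is (40, -320). Reduce m mod 2: (0, 20).
General: m = 0 + 2t, n = 20 - 17t.
m ≥ 0 ⇒ t ≥ 0; n ≥ 0 ⇒ t ≤ 1. So t ∈ [0, 1]: 2 solutions.

2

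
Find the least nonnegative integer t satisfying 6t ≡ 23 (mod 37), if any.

gcd(37, 6) = 1.
1 divides 23, so solutions exist.
By Bézout, 6*(-6) + 37*(1) = 1.
So 6*(-6) ≡ 1 (mod 37); multiply by 23: t ≡ -138 (mod 37).
Smallest nonnegative: t = -138 mod 37 = 10.

10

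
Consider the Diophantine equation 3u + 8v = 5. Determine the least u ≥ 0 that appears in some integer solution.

gcd(8, 3):
  8 = 2*3 + 2
  3 = 1*2 + 1
  2 = 2*1
so gcd(8, 3) = 1.
1 divides 5, so solutions exist.
Back-substitute for Bézout coefficients:
  1 = 3 - 1*2
  ... = 3*(3) + 8*(-1)
Scale by 5/1 = 5: (u₀, v₀) = (15, -5).
General solution: u = 15 + 8t, v = -5 - 3t for integer t.
u ≥ 0: smallest is 15 mod 8 = 7 (at t = -1), with v = -2.

7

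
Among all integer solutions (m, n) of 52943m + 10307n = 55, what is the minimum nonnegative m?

22

gcd(52943, 10307) = 11.
11 divides 55, so solutions exist.
By Bézout, 52943×(-183) + 10307×(940) = 11.
Scale by 55/11 = 5: (m₀, n₀) = (-915, 4700).
General solution: m = -915 + 937t, n = 4700 - 4813t for integer t.
m ≥ 0: smallest is -915 mod 937 = 22 (at t = 1), with n = -113.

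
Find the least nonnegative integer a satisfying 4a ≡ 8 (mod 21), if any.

gcd(21, 4):
  21 = 5×4 + 1
  4 = 4×1
so gcd(21, 4) = 1.
1 divides 8, so solutions exist.
Back-substitute for Bézout coefficients:
  1 = 21 - 5×4
  ... = 4×(-5) + 21×(1)
So 4×(-5) ≡ 1 (mod 21); multiply by 8: a ≡ -40 (mod 21).
Smallest nonnegative: a = -40 mod 21 = 2.

2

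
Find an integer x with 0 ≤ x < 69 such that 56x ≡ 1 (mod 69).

gcd(69, 56) = 1.
By Bézout, 56×(-16) + 69×(13) = 1.
So 56×-16 ≡ 1 (mod 69), and -16 mod 69 = 53.

53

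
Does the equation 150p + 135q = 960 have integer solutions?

yes

gcd(150, 135) = 15  (150 = 1·135 + 15, 135 = 9·15).
15 divides 960, so integer solutions exist.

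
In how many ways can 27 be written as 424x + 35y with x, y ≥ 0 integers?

0

gcd(424, 35) = 1.
By Bézout, 424·(9) + 35·(-109) = 1.
One solution: (33, -399).
General: x = 33 + 35t, y = -399 - 424t.
x ≥ 0 ⇒ t ≥ 0; y ≥ 0 ⇒ t ≤ -1. So t ∈ [0, -1]: 0 solutions.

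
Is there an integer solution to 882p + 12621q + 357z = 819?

yes

gcd(12621, 882) = 21.
gcd(21, 357) = 21.
21 divides 819, so integer solutions exist.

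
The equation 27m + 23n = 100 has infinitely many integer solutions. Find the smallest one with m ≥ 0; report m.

gcd(27, 23):
  27 = 1·23 + 4
  23 = 5·4 + 3
  4 = 1·3 + 1
  3 = 3·1
so gcd(27, 23) = 1.
1 divides 100, so solutions exist.
Back-substitute for Bézout coefficients:
  1 = 4 - 1·3
  ... = 27·(6) + 23·(-7)
Scale by 100/1 = 100: (m₀, n₀) = (600, -700).
General solution: m = 600 + 23t, n = -700 - 27t for integer t.
m ≥ 0: smallest is 600 mod 23 = 2 (at t = -26), with n = 2.

2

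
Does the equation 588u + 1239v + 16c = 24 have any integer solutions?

gcd(1239, 588) = 21.
gcd(21, 16) = 1.
1 divides 24, so integer solutions exist.

yes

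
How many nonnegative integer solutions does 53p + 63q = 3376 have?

gcd(63, 53) = 1.
By Bézout, 53×(-19) + 63×(16) = 1.
One solution: (53, 9).
General: p = 53 + 63t, q = 9 - 53t.
p ≥ 0 ⇒ t ≥ 0; q ≥ 0 ⇒ t ≤ 0. So t ∈ [0, 0]: 1 solution.

1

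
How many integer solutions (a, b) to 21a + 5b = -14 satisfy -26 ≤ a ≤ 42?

14

gcd(21, 5) = 1.
By Bézout, 21×(1) + 5×(-4) = 1.
Particular solution: (1, -7).
General solution: a = 1 + 5t, b = -7 - 21t for integer t.
-26 ≤ 1 + 5t ≤ 42 gives t ∈ [-5, 8], which is 14 values.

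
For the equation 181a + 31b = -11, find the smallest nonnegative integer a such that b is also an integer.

gcd(181, 31):
  181 = 5·31 + 26
  31 = 1·26 + 5
  26 = 5·5 + 1
  5 = 5·1
so gcd(181, 31) = 1.
1 divides -11, so solutions exist.
Back-substitute for Bézout coefficients:
  1 = 26 - 5·5
  ... = 181·(6) + 31·(-35)
Scale by -11/1 = -11: (a₀, b₀) = (-66, 385).
General solution: a = -66 + 31t, b = 385 - 181t for integer t.
a ≥ 0: smallest is -66 mod 31 = 27 (at t = 3), with b = -158.

27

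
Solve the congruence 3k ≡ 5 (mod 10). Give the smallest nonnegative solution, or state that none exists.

5

gcd(10, 3):
  10 = 3×3 + 1
  3 = 3×1
so gcd(10, 3) = 1.
1 divides 5, so solutions exist.
Back-substitute for Bézout coefficients:
  1 = 10 - 3×3
  ... = 3×(-3) + 10×(1)
So 3×(-3) ≡ 1 (mod 10); multiply by 5: k ≡ -15 (mod 10).
Smallest nonnegative: k = -15 mod 10 = 5.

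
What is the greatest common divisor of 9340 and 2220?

gcd(9340, 2220) = 20  (9340 = 4*2220 + 460, 2220 = 4*460 + 380, 460 = 1*380 + 80, 380 = 4*80 + 60, 80 = 1*60 + 20, 60 = 3*20).

20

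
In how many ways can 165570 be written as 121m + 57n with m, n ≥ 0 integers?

gcd(121, 57):
  121 = 2·57 + 7
  57 = 8·7 + 1
  7 = 7·1
so gcd(121, 57) = 1.
Back-substitute for Bézout coefficients:
  1 = 57 - 8·7
  ... = 121·(-8) + 57·(17)
Scale by 165570: one solution is (-1324560, 2814690). Reduce m mod 57: (6, 2892).
General: m = 6 + 57t, n = 2892 - 121t.
m ≥ 0 ⇒ t ≥ 0; n ≥ 0 ⇒ t ≤ 23. So t ∈ [0, 23]: 24 solutions.

24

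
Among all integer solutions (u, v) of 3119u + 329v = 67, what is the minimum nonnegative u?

gcd(3119, 329) = 1  (3119 = 9×329 + 158, 329 = 2×158 + 13, 158 = 12×13 + 2, 13 = 6×2 + 1, 2 = 2×1).
1 divides 67, so solutions exist.
Back-substituting, 3119×(-152) + 329×(1441) = 1.
Scale by 67/1 = 67: (u₀, v₀) = (-10184, 96547).
General solution: u = -10184 + 329t, v = 96547 - 3119t for integer t.
u ≥ 0: smallest is -10184 mod 329 = 15 (at t = 31), with v = -142.

15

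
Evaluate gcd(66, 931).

gcd(931, 66):
  931 = 14·66 + 7
  66 = 9·7 + 3
  7 = 2·3 + 1
  3 = 3·1
so gcd(931, 66) = 1.

1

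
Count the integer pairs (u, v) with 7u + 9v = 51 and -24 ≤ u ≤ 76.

11

gcd(9, 7) = 1.
By Bézout, 7×(4) + 9×(-3) = 1.
Particular solution: (6, 1).
General solution: u = 6 + 9t, v = 1 - 7t for integer t.
-24 ≤ 6 + 9t ≤ 76 gives t ∈ [-3, 7], which is 11 values.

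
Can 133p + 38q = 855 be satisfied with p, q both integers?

gcd(133, 38) = 19.
19 divides 855, so integer solutions exist.

yes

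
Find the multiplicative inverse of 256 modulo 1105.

341

gcd(1105, 256) = 1  (1105 = 4·256 + 81, 256 = 3·81 + 13, 81 = 6·13 + 3, 13 = 4·3 + 1, 3 = 3·1).
Back-substituting, 256·(341) + 1105·(-79) = 1.
So 256·341 ≡ 1 (mod 1105), and 341 mod 1105 = 341.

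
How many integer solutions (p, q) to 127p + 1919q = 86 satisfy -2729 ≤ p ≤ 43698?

24

gcd(1919, 127) = 1  (1919 = 15·127 + 14, 127 = 9·14 + 1, 14 = 14·1).
Back-substituting, 127·(136) + 1919·(-9) = 1.
Scale by 86: particular solution (11696, -774); reduce p mod 1919: (182, -12).
General solution: p = 182 + 1919t, q = -12 - 127t for integer t.
-2729 ≤ 182 + 1919t ≤ 43698 gives t ∈ [-1, 22], which is 24 values.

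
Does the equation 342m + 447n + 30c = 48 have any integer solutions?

gcd(447, 342) = 3  (447 = 1×342 + 105, 342 = 3×105 + 27, 105 = 3×27 + 24, 27 = 1×24 + 3, 24 = 8×3).
gcd(3, 30) = 3.
3 divides 48, so integer solutions exist.

yes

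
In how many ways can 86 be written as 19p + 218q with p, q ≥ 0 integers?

gcd(218, 19) = 1  (218 = 11×19 + 9, 19 = 2×9 + 1, 9 = 9×1).
Back-substituting, 19×(23) + 218×(-2) = 1.
Scale by 86: one solution is (1978, -172). Reduce p mod 218: (16, -1).
General: p = 16 + 218t, q = -1 - 19t.
p ≥ 0 ⇒ t ≥ 0; q ≥ 0 ⇒ t ≤ -1. So t ∈ [0, -1]: 0 solutions.

0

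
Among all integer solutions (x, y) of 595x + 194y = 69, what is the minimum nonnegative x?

gcd(595, 194):
  595 = 3·194 + 13
  194 = 14·13 + 12
  13 = 1·12 + 1
  12 = 12·1
so gcd(595, 194) = 1.
1 divides 69, so solutions exist.
Back-substitute for Bézout coefficients:
  1 = 13 - 1·12
  ... = 595·(15) + 194·(-46)
Scale by 69/1 = 69: (x₀, y₀) = (1035, -3174).
General solution: x = 1035 + 194t, y = -3174 - 595t for integer t.
x ≥ 0: smallest is 1035 mod 194 = 65 (at t = -5), with y = -199.

65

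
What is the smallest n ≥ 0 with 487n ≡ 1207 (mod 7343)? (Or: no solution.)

gcd(7343, 487):
  7343 = 15×487 + 38
  487 = 12×38 + 31
  38 = 1×31 + 7
  31 = 4×7 + 3
  7 = 2×3 + 1
  3 = 3×1
so gcd(7343, 487) = 1.
1 divides 1207, so solutions exist.
Back-substitute for Bézout coefficients:
  1 = 7 - 2×3
  ... = 487×(-2126) + 7343×(141)
So 487×(-2126) ≡ 1 (mod 7343); multiply by 1207: n ≡ -2566082 (mod 7343).
Smallest nonnegative: n = -2566082 mod 7343 = 3968.

3968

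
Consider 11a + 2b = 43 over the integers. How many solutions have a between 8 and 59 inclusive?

26

gcd(11, 2):
  11 = 5×2 + 1
  2 = 2×1
so gcd(11, 2) = 1.
Back-substitute for Bézout coefficients:
  1 = 11 - 5×2
  ... = 11×(1) + 2×(-5)
Scale by 43: particular solution (43, -215); reduce a mod 2: (1, 16).
General solution: a = 1 + 2t, b = 16 - 11t for integer t.
8 ≤ 1 + 2t ≤ 59 gives t ∈ [4, 29], which is 26 values.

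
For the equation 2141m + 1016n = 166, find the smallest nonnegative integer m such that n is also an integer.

654

gcd(2141, 1016) = 1.
1 divides 166, so solutions exist.
By Bézout, 2141*(261) + 1016*(-550) = 1.
Scale by 166/1 = 166: (m₀, n₀) = (43326, -91300).
General solution: m = 43326 + 1016t, n = -91300 - 2141t for integer t.
m ≥ 0: smallest is 43326 mod 1016 = 654 (at t = -42), with n = -1378.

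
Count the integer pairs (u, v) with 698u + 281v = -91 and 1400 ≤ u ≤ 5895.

gcd(698, 281) = 1  (698 = 2×281 + 136, 281 = 2×136 + 9, 136 = 15×9 + 1, 9 = 9×1).
Back-substituting, 698×(31) + 281×(-77) = 1.
Scale by -91: particular solution (-2821, 7007); reduce u mod 281: (270, -671).
General solution: u = 270 + 281t, v = -671 - 698t for integer t.
1400 ≤ 270 + 281t ≤ 5895 gives t ∈ [5, 20], which is 16 values.

16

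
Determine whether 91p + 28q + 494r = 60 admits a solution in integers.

gcd(91, 28):
  91 = 3*28 + 7
  28 = 4*7
so gcd(91, 28) = 7.
gcd(7, 494) = 1.
1 divides 60, so integer solutions exist.

yes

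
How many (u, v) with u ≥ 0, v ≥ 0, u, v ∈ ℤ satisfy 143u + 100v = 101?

0

gcd(143, 100) = 1.
By Bézout, 143×(7) + 100×(-10) = 1.
One solution: (7, -9).
General: u = 7 + 100t, v = -9 - 143t.
u ≥ 0 ⇒ t ≥ 0; v ≥ 0 ⇒ t ≤ -1. So t ∈ [0, -1]: 0 solutions.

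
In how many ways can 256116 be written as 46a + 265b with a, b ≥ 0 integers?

gcd(265, 46) = 1.
By Bézout, 46·(121) + 265·(-21) = 1.
One solution: (141, 942).
General: a = 141 + 265t, b = 942 - 46t.
a ≥ 0 ⇒ t ≥ 0; b ≥ 0 ⇒ t ≤ 20. So t ∈ [0, 20]: 21 solutions.

21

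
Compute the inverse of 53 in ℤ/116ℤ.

gcd(116, 53) = 1.
By Bézout, 53·(-35) + 116·(16) = 1.
So 53·-35 ≡ 1 (mod 116), and -35 mod 116 = 81.

81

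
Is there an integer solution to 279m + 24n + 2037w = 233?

no

gcd(279, 24):
  279 = 11*24 + 15
  24 = 1*15 + 9
  15 = 1*9 + 6
  9 = 1*6 + 3
  6 = 2*3
so gcd(279, 24) = 3.
gcd(3, 2037) = 3.
3 does not divide 233 (remainder 2), so no integer solutions.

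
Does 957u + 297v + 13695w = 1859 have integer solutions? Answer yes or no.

no

gcd(957, 297) = 33.
gcd(33, 13695) = 33.
33 does not divide 1859 (remainder 11), so no integer solutions.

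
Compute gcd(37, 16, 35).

1

gcd(37, 16):
  37 = 2×16 + 5
  16 = 3×5 + 1
  5 = 5×1
so gcd(37, 16) = 1.
gcd(1, 35) = 1.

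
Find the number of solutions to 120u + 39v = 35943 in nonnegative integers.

gcd(120, 39) = 3  (120 = 3*39 + 3, 39 = 13*3).
Back-substituting, 120*(1) + 39*(-3) = 3.
Scale by 11981: one solution is (11981, -35943). Reduce u mod 13: (8, 897).
General: u = 8 + 13t, v = 897 - 40t.
u ≥ 0 ⇒ t ≥ 0; v ≥ 0 ⇒ t ≤ 22. So t ∈ [0, 22]: 23 solutions.

23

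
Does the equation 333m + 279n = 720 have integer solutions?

yes

gcd(333, 279) = 9  (333 = 1×279 + 54, 279 = 5×54 + 9, 54 = 6×9).
9 divides 720, so integer solutions exist.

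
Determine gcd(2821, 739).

gcd(2821, 739):
  2821 = 3*739 + 604
  739 = 1*604 + 135
  604 = 4*135 + 64
  135 = 2*64 + 7
  64 = 9*7 + 1
  7 = 7*1
so gcd(2821, 739) = 1.

1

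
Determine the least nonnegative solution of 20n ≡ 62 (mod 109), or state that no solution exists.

14

gcd(109, 20) = 1  (109 = 5·20 + 9, 20 = 2·9 + 2, 9 = 4·2 + 1, 2 = 2·1).
1 divides 62, so solutions exist.
Back-substituting, 20·(-49) + 109·(9) = 1.
So 20·(-49) ≡ 1 (mod 109); multiply by 62: n ≡ -3038 (mod 109).
Smallest nonnegative: n = -3038 mod 109 = 14.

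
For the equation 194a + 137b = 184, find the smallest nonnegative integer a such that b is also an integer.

121

gcd(194, 137) = 1  (194 = 1×137 + 57, 137 = 2×57 + 23, 57 = 2×23 + 11, 23 = 2×11 + 1, 11 = 11×1).
1 divides 184, so solutions exist.
Back-substituting, 194×(-12) + 137×(17) = 1.
Scale by 184/1 = 184: (a₀, b₀) = (-2208, 3128).
General solution: a = -2208 + 137t, b = 3128 - 194t for integer t.
a ≥ 0: smallest is -2208 mod 137 = 121 (at t = 17), with b = -170.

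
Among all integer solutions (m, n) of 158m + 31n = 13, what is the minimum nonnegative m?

gcd(158, 31):
  158 = 5·31 + 3
  31 = 10·3 + 1
  3 = 3·1
so gcd(158, 31) = 1.
1 divides 13, so solutions exist.
Back-substitute for Bézout coefficients:
  1 = 31 - 10·3
  ... = 158·(-10) + 31·(51)
Scale by 13/1 = 13: (m₀, n₀) = (-130, 663).
General solution: m = -130 + 31t, n = 663 - 158t for integer t.
m ≥ 0: smallest is -130 mod 31 = 25 (at t = 5), with n = -127.

25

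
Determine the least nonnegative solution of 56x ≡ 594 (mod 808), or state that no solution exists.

gcd(808, 56) = 8.
8 does not divide 594, so the congruence has no solution.

no solution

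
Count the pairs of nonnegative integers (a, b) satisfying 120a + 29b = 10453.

gcd(120, 29) = 1  (120 = 4·29 + 4, 29 = 7·4 + 1, 4 = 4·1).
Back-substituting, 120·(-7) + 29·(29) = 1.
Scale by 10453: one solution is (-73171, 303137). Reduce a mod 29: (25, 257).
General: a = 25 + 29t, b = 257 - 120t.
a ≥ 0 ⇒ t ≥ 0; b ≥ 0 ⇒ t ≤ 2. So t ∈ [0, 2]: 3 solutions.

3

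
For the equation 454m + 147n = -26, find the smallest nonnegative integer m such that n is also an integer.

145

gcd(454, 147) = 1  (454 = 3*147 + 13, 147 = 11*13 + 4, 13 = 3*4 + 1, 4 = 4*1).
1 divides -26, so solutions exist.
Back-substituting, 454*(34) + 147*(-105) = 1.
Scale by -26/1 = -26: (m₀, n₀) = (-884, 2730).
General solution: m = -884 + 147t, n = 2730 - 454t for integer t.
m ≥ 0: smallest is -884 mod 147 = 145 (at t = 7), with n = -448.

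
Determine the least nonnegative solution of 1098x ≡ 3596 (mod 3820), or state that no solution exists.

132

gcd(3820, 1098) = 2  (3820 = 3*1098 + 526, 1098 = 2*526 + 46, 526 = 11*46 + 20, 46 = 2*20 + 6, 20 = 3*6 + 2, 6 = 3*2).
2 divides 3596, so solutions exist.
Back-substituting, 1098*(-581) + 3820*(167) = 2.
So 1098*(-581) ≡ 2 (mod 3820); multiply by 1798: x ≡ -1044638 (mod 1910).
Smallest nonnegative: x = -1044638 mod 1910 = 132.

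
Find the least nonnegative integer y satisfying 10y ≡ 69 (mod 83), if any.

65

gcd(83, 10) = 1.
1 divides 69, so solutions exist.
By Bézout, 10×(25) + 83×(-3) = 1.
So 10×(25) ≡ 1 (mod 83); multiply by 69: y ≡ 1725 (mod 83).
Smallest nonnegative: y = 1725 mod 83 = 65.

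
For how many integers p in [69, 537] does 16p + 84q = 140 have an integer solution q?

gcd(84, 16):
  84 = 5×16 + 4
  16 = 4×4
so gcd(84, 16) = 4.
Back-substitute for Bézout coefficients:
  4 = 84 - 5×16
  ... = 16×(-5) + 84×(1)
Scale by 35: particular solution (-175, 35); reduce p mod 21: (14, -1).
General solution: p = 14 + 21t, q = -1 - 4t for integer t.
69 ≤ 14 + 21t ≤ 537 gives t ∈ [3, 24], which is 22 values.

22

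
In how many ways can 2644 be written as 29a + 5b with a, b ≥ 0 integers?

gcd(29, 5) = 1  (29 = 5×5 + 4, 5 = 1×4 + 1, 4 = 4×1).
Back-substituting, 29×(-1) + 5×(6) = 1.
Scale by 2644: one solution is (-2644, 15864). Reduce a mod 5: (1, 523).
General: a = 1 + 5t, b = 523 - 29t.
a ≥ 0 ⇒ t ≥ 0; b ≥ 0 ⇒ t ≤ 18. So t ∈ [0, 18]: 19 solutions.

19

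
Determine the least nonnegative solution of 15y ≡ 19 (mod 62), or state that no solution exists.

55

gcd(62, 15):
  62 = 4·15 + 2
  15 = 7·2 + 1
  2 = 2·1
so gcd(62, 15) = 1.
1 divides 19, so solutions exist.
Back-substitute for Bézout coefficients:
  1 = 15 - 7·2
  ... = 15·(29) + 62·(-7)
So 15·(29) ≡ 1 (mod 62); multiply by 19: y ≡ 551 (mod 62).
Smallest nonnegative: y = 551 mod 62 = 55.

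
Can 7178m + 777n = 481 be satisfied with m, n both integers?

gcd(7178, 777) = 37.
37 divides 481, so integer solutions exist.

yes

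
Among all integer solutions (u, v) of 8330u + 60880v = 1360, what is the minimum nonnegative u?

gcd(60880, 8330):
  60880 = 7·8330 + 2570
  8330 = 3·2570 + 620
  2570 = 4·620 + 90
  620 = 6·90 + 80
  90 = 1·80 + 10
  80 = 8·10
so gcd(60880, 8330) = 10.
10 divides 1360, so solutions exist.
Back-substitute for Bézout coefficients:
  10 = 90 - 1·80
  ... = 8330·(-687) + 60880·(94)
Scale by 1360/10 = 136: (u₀, v₀) = (-93432, 12784).
General solution: u = -93432 + 6088t, v = 12784 - 833t for integer t.
u ≥ 0: smallest is -93432 mod 6088 = 3976 (at t = 16), with v = -544.

3976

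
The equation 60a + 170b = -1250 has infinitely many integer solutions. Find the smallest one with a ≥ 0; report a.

16

gcd(170, 60) = 10.
10 divides -1250, so solutions exist.
By Bézout, 60*(3) + 170*(-1) = 10.
Scale by -1250/10 = -125: (a₀, b₀) = (-375, 125).
General solution: a = -375 + 17t, b = 125 - 6t for integer t.
a ≥ 0: smallest is -375 mod 17 = 16 (at t = 23), with b = -13.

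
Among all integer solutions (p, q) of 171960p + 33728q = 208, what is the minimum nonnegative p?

gcd(171960, 33728):
  171960 = 5·33728 + 3320
  33728 = 10·3320 + 528
  3320 = 6·528 + 152
  528 = 3·152 + 72
  152 = 2·72 + 8
  72 = 9·8
so gcd(171960, 33728) = 8.
8 divides 208, so solutions exist.
Back-substitute for Bézout coefficients:
  8 = 152 - 2·72
  ... = 171960·(447) + 33728·(-2279)
Scale by 208/8 = 26: (p₀, q₀) = (11622, -59254).
General solution: p = 11622 + 4216t, q = -59254 - 21495t for integer t.
p ≥ 0: smallest is 11622 mod 4216 = 3190 (at t = -2), with q = -16264.

3190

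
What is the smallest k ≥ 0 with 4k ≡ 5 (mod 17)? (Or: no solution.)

14

gcd(17, 4) = 1.
1 divides 5, so solutions exist.
By Bézout, 4·(-4) + 17·(1) = 1.
So 4·(-4) ≡ 1 (mod 17); multiply by 5: k ≡ -20 (mod 17).
Smallest nonnegative: k = -20 mod 17 = 14.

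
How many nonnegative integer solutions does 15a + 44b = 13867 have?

21

gcd(44, 15) = 1  (44 = 2·15 + 14, 15 = 1·14 + 1, 14 = 14·1).
Back-substituting, 15·(3) + 44·(-1) = 1.
Scale by 13867: one solution is (41601, -13867). Reduce a mod 44: (21, 308).
General: a = 21 + 44t, b = 308 - 15t.
a ≥ 0 ⇒ t ≥ 0; b ≥ 0 ⇒ t ≤ 20. So t ∈ [0, 20]: 21 solutions.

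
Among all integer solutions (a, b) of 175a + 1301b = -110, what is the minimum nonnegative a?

gcd(1301, 175):
  1301 = 7×175 + 76
  175 = 2×76 + 23
  76 = 3×23 + 7
  23 = 3×7 + 2
  7 = 3×2 + 1
  2 = 2×1
so gcd(1301, 175) = 1.
1 divides -110, so solutions exist.
Back-substitute for Bézout coefficients:
  1 = 7 - 3×2
  ... = 175×(-565) + 1301×(76)
Scale by -110/1 = -110: (a₀, b₀) = (62150, -8360).
General solution: a = 62150 + 1301t, b = -8360 - 175t for integer t.
a ≥ 0: smallest is 62150 mod 1301 = 1003 (at t = -47), with b = -135.

1003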